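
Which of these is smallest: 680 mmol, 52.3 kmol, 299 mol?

680 mmol

680 mmol = 0.68 mol
52.3 kmol = 52300 mol
299 mol = 299 mol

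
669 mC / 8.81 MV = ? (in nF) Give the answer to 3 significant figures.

(669e-3) / (8.81e6) = 75.936e-9 F

75.9 nF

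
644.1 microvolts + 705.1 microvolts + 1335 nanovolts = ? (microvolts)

In microvolts:
  644.1 microvolts → 644.1
  705.1 microvolts → 705.1
  1335 nanovolts = 1335 × 10⁻³ microvolts = 1.335
Sum: 644.1 + 705.1 + 1.335 = 1350.535

1350.535 microvolts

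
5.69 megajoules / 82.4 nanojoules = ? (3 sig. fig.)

69100000000000

(5.69 × 10^6) / (82.4 × 10^-9) = 0.06905 × 10^15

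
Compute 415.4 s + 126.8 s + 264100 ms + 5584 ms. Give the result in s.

In s:
  415.4 s → 415.4
  126.8 s → 126.8
  264100 ms = 264100 × 10⁻³ s = 264.1
  5584 ms = 5584 × 10⁻³ s = 5.584
Sum: 415.4 + 126.8 + 264.1 + 5.584 = 811.884

811.884 s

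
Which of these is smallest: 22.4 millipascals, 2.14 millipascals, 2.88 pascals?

2.14 millipascals

22.4 millipascals = 0.0224 pascals
2.14 millipascals = 0.00214 pascals
2.88 pascals = 2.88 pascals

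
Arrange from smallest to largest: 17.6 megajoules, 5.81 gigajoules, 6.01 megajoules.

17.6 megajoules = 17600000 joules
5.81 gigajoules = 5810000000 joules
6.01 megajoules = 6010000 joules

6.01 megajoules < 17.6 megajoules < 5.81 gigajoules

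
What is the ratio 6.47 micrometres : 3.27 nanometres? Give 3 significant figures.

1980

(6.47 × 10^-6) / (3.27 × 10^-9) = 1.979 × 10^3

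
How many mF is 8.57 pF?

0.00000000857 mF

pico = 1e-12, milli = 1e-3; factor is 1e-9.
8.57 × 1e-9 = 0.00000000857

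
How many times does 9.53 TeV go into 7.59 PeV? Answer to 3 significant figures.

(7.59 × 10¹⁵) / (9.53 × 10¹²) = 0.7964 × 10³

796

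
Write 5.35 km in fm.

5350000000000000000 fm

kilo = 1e3, femto = 1e-15; factor is 1e18.
5.35 × 1e18 = 5350000000000000000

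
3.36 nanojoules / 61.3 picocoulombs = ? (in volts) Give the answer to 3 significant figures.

(3.36 × 10^-9) / (61.3 × 10^-12) = 0.054812 × 10^3 V

54.8 volts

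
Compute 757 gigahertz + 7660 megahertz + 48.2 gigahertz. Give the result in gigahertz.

In gigahertz:
  757 gigahertz → 757
  7660 megahertz = 7660 × 10⁻³ gigahertz = 7.66
  48.2 gigahertz → 48.2
Sum: 757 + 7.66 + 48.2 = 812.86

812.86 gigahertz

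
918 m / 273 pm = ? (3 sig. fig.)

3360000000000

(918) / (273 × 10⁻¹²) = 3.363 × 10¹²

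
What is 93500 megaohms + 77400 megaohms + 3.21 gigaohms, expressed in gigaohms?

174.11 gigaohms

In gigaohms:
  93500 megaohms = 93500 × 10^-3 gigaohms = 93.5
  77400 megaohms = 77400 × 10^-3 gigaohms = 77.4
  3.21 gigaohms → 3.21
Sum: 93.5 + 77.4 + 3.21 = 174.11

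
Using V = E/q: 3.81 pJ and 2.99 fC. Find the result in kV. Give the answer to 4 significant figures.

1.274 kV

(3.81 × 10⁻¹²) / (2.99 × 10⁻¹⁵) = 1.27425 × 10³ V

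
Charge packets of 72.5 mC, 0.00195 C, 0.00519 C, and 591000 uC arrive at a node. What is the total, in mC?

In mC:
  72.5 mC → 72.5
  0.00195 C = 0.00195 × 10³ mC = 1.95
  0.00519 C = 0.00519 × 10³ mC = 5.19
  591000 uC = 591000 × 10⁻³ mC = 591
Sum: 72.5 + 1.95 + 5.19 + 591 = 670.64

670.64 mC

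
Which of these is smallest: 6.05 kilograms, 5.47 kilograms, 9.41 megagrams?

5.47 kilograms

6.05 kilograms = 6050 grams
5.47 kilograms = 5470 grams
9.41 megagrams = 9410000 grams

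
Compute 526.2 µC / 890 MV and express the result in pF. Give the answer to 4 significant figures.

(526.2 × 10^-6) / (890 × 10^6) = 0.591236 × 10^-12 F

0.5912 pF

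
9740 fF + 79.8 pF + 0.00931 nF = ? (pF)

In pF:
  9740 fF = 9740 × 10^-3 pF = 9.74
  79.8 pF → 79.8
  0.00931 nF = 0.00931 × 10^3 pF = 9.31
Sum: 9.74 + 79.8 + 9.31 = 98.85

98.85 pF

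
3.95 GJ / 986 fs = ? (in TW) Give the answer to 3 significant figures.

(3.95 × 10^9) / (986 × 10^-15) = 0.0040061 × 10^24 W

4010000000 TW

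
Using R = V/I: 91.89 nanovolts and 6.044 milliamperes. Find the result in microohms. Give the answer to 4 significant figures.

15.20 microohms

(91.89 × 10⁻⁹) / (6.044 × 10⁻³) = 15.2035 × 10⁻⁶ Ω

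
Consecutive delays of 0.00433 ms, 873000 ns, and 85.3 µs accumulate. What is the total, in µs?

962.63 µs

In µs:
  0.00433 ms = 0.00433 × 10³ µs = 4.33
  873000 ns = 873000 × 10⁻³ µs = 873
  85.3 µs → 85.3
Sum: 4.33 + 873 + 85.3 = 962.63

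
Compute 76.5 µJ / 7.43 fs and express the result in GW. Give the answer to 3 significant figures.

(76.5 × 10⁻⁶) / (7.43 × 10⁻¹⁵) = 10.296 × 10⁹ W

10.3 GW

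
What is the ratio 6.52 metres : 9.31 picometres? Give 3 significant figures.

(6.52) / (9.31 × 10⁻¹²) = 0.7003 × 10¹²

700000000000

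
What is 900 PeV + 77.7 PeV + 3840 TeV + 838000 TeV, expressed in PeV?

1819.54 PeV

In PeV:
  900 PeV → 900
  77.7 PeV → 77.7
  3840 TeV = 3840e-3 PeV = 3.84
  838000 TeV = 838000e-3 PeV = 838
Sum: 900 + 77.7 + 3.84 + 838 = 1819.54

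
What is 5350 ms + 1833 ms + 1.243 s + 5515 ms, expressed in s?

13.941 s

In s:
  5350 ms = 5350 × 10^-3 s = 5.35
  1833 ms = 1833 × 10^-3 s = 1.833
  1.243 s → 1.243
  5515 ms = 5515 × 10^-3 s = 5.515
Sum: 5.35 + 1.833 + 1.243 + 5.515 = 13.941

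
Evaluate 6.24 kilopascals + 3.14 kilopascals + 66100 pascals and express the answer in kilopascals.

In kilopascals:
  6.24 kilopascals → 6.24
  3.14 kilopascals → 3.14
  66100 pascals = 66100e-3 kilopascals = 66.1
Sum: 6.24 + 3.14 + 66.1 = 75.48

75.48 kilopascals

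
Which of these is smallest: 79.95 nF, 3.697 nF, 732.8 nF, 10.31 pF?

10.31 pF

79.95 nF = 0.00000007995 F
3.697 nF = 0.000000003697 F
732.8 nF = 0.0000007328 F
10.31 pF = 0.00000000001031 F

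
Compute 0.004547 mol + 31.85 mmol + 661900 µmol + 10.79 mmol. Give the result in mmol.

In mmol:
  0.004547 mol = 0.004547 × 10^3 mmol = 4.547
  31.85 mmol → 31.85
  661900 µmol = 661900 × 10^-3 mmol = 661.9
  10.79 mmol → 10.79
Sum: 4.547 + 31.85 + 661.9 + 10.79 = 709.087

709.087 mmol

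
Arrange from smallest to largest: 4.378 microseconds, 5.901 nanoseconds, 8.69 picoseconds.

8.69 picoseconds < 5.901 nanoseconds < 4.378 microseconds

4.378 microseconds = 0.000004378 seconds
5.901 nanoseconds = 0.000000005901 seconds
8.69 picoseconds = 0.00000000000869 seconds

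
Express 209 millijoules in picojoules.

milli = 10⁻³, pico = 10⁻¹²; factor is 10⁹.
209 × 10⁹ = 209000000000

209000000000 picojoules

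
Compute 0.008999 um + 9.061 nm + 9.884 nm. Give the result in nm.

27.944 nm

In nm:
  0.008999 um = 0.008999 × 10³ nm = 8.999
  9.061 nm → 9.061
  9.884 nm → 9.884
Sum: 8.999 + 9.061 + 9.884 = 27.944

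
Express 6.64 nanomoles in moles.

0.00000000664 moles

nano = 10⁻⁹, (no prefix) = 10⁰; factor is 10⁻⁹.
6.64 × 10⁻⁹ = 0.00000000664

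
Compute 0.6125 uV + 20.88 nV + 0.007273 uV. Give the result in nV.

640.653 nV

In nV:
  0.6125 uV = 0.6125 × 10³ nV = 612.5
  20.88 nV → 20.88
  0.007273 uV = 0.007273 × 10³ nV = 7.273
Sum: 612.5 + 20.88 + 7.273 = 640.653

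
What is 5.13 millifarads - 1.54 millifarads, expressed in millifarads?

In millifarads:
  5.13 millifarads → 5.13
  1.54 millifarads → 1.54
Difference: 5.13 - 1.54 = 3.59

3.59 millifarads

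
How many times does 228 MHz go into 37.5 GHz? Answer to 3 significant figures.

(37.5e9) / (228e6) = 0.1645e3

164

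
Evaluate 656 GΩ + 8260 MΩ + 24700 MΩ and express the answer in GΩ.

In GΩ:
  656 GΩ → 656
  8260 MΩ = 8260 × 10⁻³ GΩ = 8.26
  24700 MΩ = 24700 × 10⁻³ GΩ = 24.7
Sum: 656 + 8.26 + 24.7 = 688.96

688.96 GΩ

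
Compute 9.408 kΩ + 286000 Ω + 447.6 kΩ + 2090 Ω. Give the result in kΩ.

In kΩ:
  9.408 kΩ → 9.408
  286000 Ω = 286000e-3 kΩ = 286
  447.6 kΩ → 447.6
  2090 Ω = 2090e-3 kΩ = 2.09
Sum: 9.408 + 286 + 447.6 + 2.09 = 745.098

745.098 kΩ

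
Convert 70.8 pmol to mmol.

pico = 10^-12, milli = 10^-3; factor is 10^-9.
70.8 × 10^-9 = 0.0000000708

0.0000000708 mmol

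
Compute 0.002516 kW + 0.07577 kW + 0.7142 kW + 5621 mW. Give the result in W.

In W:
  0.002516 kW = 0.002516 × 10^3 W = 2.516
  0.07577 kW = 0.07577 × 10^3 W = 75.77
  0.7142 kW = 0.7142 × 10^3 W = 714.2
  5621 mW = 5621 × 10^-3 W = 5.621
Sum: 2.516 + 75.77 + 714.2 + 5.621 = 798.107

798.107 W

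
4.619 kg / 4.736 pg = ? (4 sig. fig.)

975300000000000

(4.619 × 10³) / (4.736 × 10⁻¹²) = 0.9753 × 10¹⁵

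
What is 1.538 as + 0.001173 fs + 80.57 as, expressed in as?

In as:
  1.538 as → 1.538
  0.001173 fs = 0.001173 × 10³ as = 1.173
  80.57 as → 80.57
Sum: 1.538 + 1.173 + 80.57 = 83.281

83.281 as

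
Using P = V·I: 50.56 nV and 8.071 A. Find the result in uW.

0.40806976 uW

50.56 × 10⁻⁹ × 8.071 = 408.06976 × 10⁻⁹ W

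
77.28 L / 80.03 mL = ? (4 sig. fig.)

(77.28) / (80.03 × 10^-3) = 0.96564 × 10^3

965.6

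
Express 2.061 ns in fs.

2061000 fs

nano = 1e-9, femto = 1e-15; factor is 1e6.
2.061 × 1e6 = 2061000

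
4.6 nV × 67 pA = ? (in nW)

4.6 × 10^-9 × 67 × 10^-12 = 308.2 × 10^-21 W

0.0000000003082 nW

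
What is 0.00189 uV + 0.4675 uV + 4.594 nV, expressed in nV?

473.984 nV

In nV:
  0.00189 uV = 0.00189 × 10³ nV = 1.89
  0.4675 uV = 0.4675 × 10³ nV = 467.5
  4.594 nV → 4.594
Sum: 1.89 + 467.5 + 4.594 = 473.984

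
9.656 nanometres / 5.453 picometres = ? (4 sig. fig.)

1771

(9.656e-9) / (5.453e-12) = 1.7708e3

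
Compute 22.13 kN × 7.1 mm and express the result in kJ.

22.13 × 10³ × 7.1 × 10⁻³ = 157.123 J

0.157123 kJ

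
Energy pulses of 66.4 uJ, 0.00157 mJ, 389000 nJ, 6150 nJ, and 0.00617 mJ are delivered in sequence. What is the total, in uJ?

In uJ:
  66.4 uJ → 66.4
  0.00157 mJ = 0.00157 × 10³ uJ = 1.57
  389000 nJ = 389000 × 10⁻³ uJ = 389
  6150 nJ = 6150 × 10⁻³ uJ = 6.15
  0.00617 mJ = 0.00617 × 10³ uJ = 6.17
Sum: 66.4 + 1.57 + 389 + 6.15 + 6.17 = 469.29

469.29 uJ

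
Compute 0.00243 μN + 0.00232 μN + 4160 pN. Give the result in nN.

8.91 nN

In nN:
  0.00243 μN = 0.00243 × 10^3 nN = 2.43
  0.00232 μN = 0.00232 × 10^3 nN = 2.32
  4160 pN = 4160 × 10^-3 nN = 4.16
Sum: 2.43 + 2.32 + 4.16 = 8.91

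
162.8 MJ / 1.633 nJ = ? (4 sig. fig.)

(162.8 × 10^6) / (1.633 × 10^-9) = 99.694 × 10^15

99690000000000000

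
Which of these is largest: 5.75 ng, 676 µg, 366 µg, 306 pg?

5.75 ng = 0.00000000575 g
676 µg = 0.000676 g
366 µg = 0.000366 g
306 pg = 0.000000000306 g

676 µg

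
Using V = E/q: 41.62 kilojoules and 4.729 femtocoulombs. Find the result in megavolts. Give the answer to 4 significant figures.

8801000000000 megavolts

(41.62e3) / (4.729e-15) = 8.80102e18 V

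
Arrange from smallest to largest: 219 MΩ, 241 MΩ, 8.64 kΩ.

219 MΩ = 219000000 Ω
241 MΩ = 241000000 Ω
8.64 kΩ = 8640 Ω

8.64 kΩ < 219 MΩ < 241 MΩ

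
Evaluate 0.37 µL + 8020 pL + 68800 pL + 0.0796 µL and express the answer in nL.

526.42 nL

In nL:
  0.37 µL = 0.37e3 nL = 370
  8020 pL = 8020e-3 nL = 8.02
  68800 pL = 68800e-3 nL = 68.8
  0.0796 µL = 0.0796e3 nL = 79.6
Sum: 370 + 8.02 + 68.8 + 79.6 = 526.42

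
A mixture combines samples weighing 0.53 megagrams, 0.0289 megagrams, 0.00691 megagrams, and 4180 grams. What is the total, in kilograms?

569.99 kilograms

In kilograms:
  0.53 megagrams = 0.53e3 kilograms = 530
  0.0289 megagrams = 0.0289e3 kilograms = 28.9
  0.00691 megagrams = 0.00691e3 kilograms = 6.91
  4180 grams = 4180e-3 kilograms = 4.18
Sum: 530 + 28.9 + 6.91 + 4.18 = 569.99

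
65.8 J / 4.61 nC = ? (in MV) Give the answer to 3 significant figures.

14300 MV

(65.8) / (4.61 × 10⁻⁹) = 14.273 × 10⁹ V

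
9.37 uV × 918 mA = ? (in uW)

8.60166 uW

9.37e-6 × 918e-3 = 8601.66e-9 W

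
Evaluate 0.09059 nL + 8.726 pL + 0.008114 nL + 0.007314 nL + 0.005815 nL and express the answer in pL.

In pL:
  0.09059 nL = 0.09059 × 10^3 pL = 90.59
  8.726 pL → 8.726
  0.008114 nL = 0.008114 × 10^3 pL = 8.114
  0.007314 nL = 0.007314 × 10^3 pL = 7.314
  0.005815 nL = 0.005815 × 10^3 pL = 5.815
Sum: 90.59 + 8.726 + 8.114 + 7.314 + 5.815 = 120.559

120.559 pL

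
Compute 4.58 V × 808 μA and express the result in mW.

4.58 × 808 × 10^-6 = 3700.64 × 10^-6 W

3.70064 mW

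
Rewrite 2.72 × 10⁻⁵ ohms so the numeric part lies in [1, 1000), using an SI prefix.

27.2 microohms

= 27.2 × 10⁻⁶ ohms; 10⁻⁶ is micro.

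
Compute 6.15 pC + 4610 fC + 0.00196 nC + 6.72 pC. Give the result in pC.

In pC:
  6.15 pC → 6.15
  4610 fC = 4610 × 10⁻³ pC = 4.61
  0.00196 nC = 0.00196 × 10³ pC = 1.96
  6.72 pC → 6.72
Sum: 6.15 + 4.61 + 1.96 + 6.72 = 19.44

19.44 pC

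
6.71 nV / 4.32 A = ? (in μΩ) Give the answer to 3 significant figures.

(6.71 × 10⁻⁹) / (4.32) = 1.5532 × 10⁻⁹ Ω

0.00155 μΩ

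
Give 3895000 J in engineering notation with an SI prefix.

= 3.895 × 10^6 J; 10^6 is mega.

3.895 MJ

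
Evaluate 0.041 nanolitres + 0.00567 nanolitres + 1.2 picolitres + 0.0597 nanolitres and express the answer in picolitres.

In picolitres:
  0.041 nanolitres = 0.041e3 picolitres = 41
  0.00567 nanolitres = 0.00567e3 picolitres = 5.67
  1.2 picolitres → 1.2
  0.0597 nanolitres = 0.0597e3 picolitres = 59.7
Sum: 41 + 5.67 + 1.2 + 59.7 = 107.57

107.57 picolitres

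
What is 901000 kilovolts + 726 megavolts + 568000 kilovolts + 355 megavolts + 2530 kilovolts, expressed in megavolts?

2552.53 megavolts

In megavolts:
  901000 kilovolts = 901000e-3 megavolts = 901
  726 megavolts → 726
  568000 kilovolts = 568000e-3 megavolts = 568
  355 megavolts → 355
  2530 kilovolts = 2530e-3 megavolts = 2.53
Sum: 901 + 726 + 568 + 355 + 2.53 = 2552.53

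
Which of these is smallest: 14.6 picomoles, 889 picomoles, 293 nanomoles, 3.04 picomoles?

14.6 picomoles = 0.0000000000146 moles
889 picomoles = 0.000000000889 moles
293 nanomoles = 0.000000293 moles
3.04 picomoles = 0.00000000000304 moles

3.04 picomoles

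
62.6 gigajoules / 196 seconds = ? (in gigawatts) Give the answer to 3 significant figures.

(62.6 × 10^9) / (196) = 0.31939 × 10^9 W

0.319 gigawatts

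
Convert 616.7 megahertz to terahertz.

0.0006167 terahertz

mega = 10^6, tera = 10^12; factor is 10^-6.
616.7 × 10^-6 = 0.0006167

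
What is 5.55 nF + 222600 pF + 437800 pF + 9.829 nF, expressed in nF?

In nF:
  5.55 nF → 5.55
  222600 pF = 222600 × 10^-3 nF = 222.6
  437800 pF = 437800 × 10^-3 nF = 437.8
  9.829 nF → 9.829
Sum: 5.55 + 222.6 + 437.8 + 9.829 = 675.779

675.779 nF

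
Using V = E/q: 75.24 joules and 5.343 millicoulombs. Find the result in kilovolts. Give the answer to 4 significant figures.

14.08 kilovolts

(75.24) / (5.343e-3) = 14.082e3 V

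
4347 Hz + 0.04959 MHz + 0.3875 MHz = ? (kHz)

In kHz:
  4347 Hz = 4347 × 10⁻³ kHz = 4.347
  0.04959 MHz = 0.04959 × 10³ kHz = 49.59
  0.3875 MHz = 0.3875 × 10³ kHz = 387.5
Sum: 4.347 + 49.59 + 387.5 = 441.437

441.437 kHz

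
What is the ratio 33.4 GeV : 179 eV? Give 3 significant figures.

(33.4 × 10^9) / (179) = 0.1866 × 10^9

187000000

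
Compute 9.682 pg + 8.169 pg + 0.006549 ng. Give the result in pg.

In pg:
  9.682 pg → 9.682
  8.169 pg → 8.169
  0.006549 ng = 0.006549 × 10^3 pg = 6.549
Sum: 9.682 + 8.169 + 6.549 = 24.4

24.4 pg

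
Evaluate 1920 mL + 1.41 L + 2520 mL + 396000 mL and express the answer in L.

401.85 L

In L:
  1920 mL = 1920e-3 L = 1.92
  1.41 L → 1.41
  2520 mL = 2520e-3 L = 2.52
  396000 mL = 396000e-3 L = 396
Sum: 1.92 + 1.41 + 2.52 + 396 = 401.85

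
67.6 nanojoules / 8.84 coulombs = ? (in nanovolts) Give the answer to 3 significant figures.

7.65 nanovolts

(67.6e-9) / (8.84) = 7.6471e-9 V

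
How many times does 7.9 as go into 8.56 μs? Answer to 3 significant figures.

1080000000000

(8.56 × 10⁻⁶) / (7.9 × 10⁻¹⁸) = 1.084 × 10¹²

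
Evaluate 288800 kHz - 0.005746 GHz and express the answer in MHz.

283.054 MHz

In MHz:
  288800 kHz = 288800e-3 MHz = 288.8
  0.005746 GHz = 0.005746e3 MHz = 5.746
Difference: 288.8 - 5.746 = 283.054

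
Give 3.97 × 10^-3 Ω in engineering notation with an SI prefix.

= 3.97 × 10^-3 Ω; 10^-3 is milli.

3.97 mΩ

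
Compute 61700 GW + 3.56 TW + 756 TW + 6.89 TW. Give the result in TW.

828.15 TW

In TW:
  61700 GW = 61700 × 10^-3 TW = 61.7
  3.56 TW → 3.56
  756 TW → 756
  6.89 TW → 6.89
Sum: 61.7 + 3.56 + 756 + 6.89 = 828.15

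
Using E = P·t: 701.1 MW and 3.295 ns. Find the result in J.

2.3101245 J

701.1e6 × 3.295e-9 = 2310.1245e-3 J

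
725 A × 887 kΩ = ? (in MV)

643.075 MV

725 × 887 × 10^3 = 643075 × 10^3 V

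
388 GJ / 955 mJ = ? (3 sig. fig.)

(388 × 10⁹) / (955 × 10⁻³) = 0.4063 × 10¹²

406000000000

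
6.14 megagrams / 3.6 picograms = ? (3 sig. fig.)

(6.14 × 10^6) / (3.6 × 10^-12) = 1.706 × 10^18

1710000000000000000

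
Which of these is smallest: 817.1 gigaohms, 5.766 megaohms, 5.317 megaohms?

5.317 megaohms

817.1 gigaohms = 817100000000 ohms
5.766 megaohms = 5766000 ohms
5.317 megaohms = 5317000 ohms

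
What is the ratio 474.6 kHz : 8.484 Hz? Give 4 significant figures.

55940

(474.6e3) / (8.484) = 55.941e3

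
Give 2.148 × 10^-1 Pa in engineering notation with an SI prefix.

214.8 mPa

= 214.8 × 10^-3 Pa; 10^-3 is milli.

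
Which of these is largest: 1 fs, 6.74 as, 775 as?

1 fs = 0.000000000000001 s
6.74 as = 0.00000000000000000674 s
775 as = 0.000000000000000775 s

1 fs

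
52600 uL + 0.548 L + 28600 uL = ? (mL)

629.2 mL

In mL:
  52600 uL = 52600 × 10^-3 mL = 52.6
  0.548 L = 0.548 × 10^3 mL = 548
  28600 uL = 28600 × 10^-3 mL = 28.6
Sum: 52.6 + 548 + 28.6 = 629.2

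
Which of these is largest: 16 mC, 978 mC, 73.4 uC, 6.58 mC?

16 mC = 0.016 C
978 mC = 0.978 C
73.4 uC = 0.0000734 C
6.58 mC = 0.00658 C

978 mC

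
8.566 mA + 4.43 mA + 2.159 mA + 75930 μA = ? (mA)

In mA:
  8.566 mA → 8.566
  4.43 mA → 4.43
  2.159 mA → 2.159
  75930 μA = 75930 × 10^-3 mA = 75.93
Sum: 8.566 + 4.43 + 2.159 + 75.93 = 91.085

91.085 mA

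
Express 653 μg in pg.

653000000 pg

micro = 10^-6, pico = 10^-12; factor is 10^6.
653 × 10^6 = 653000000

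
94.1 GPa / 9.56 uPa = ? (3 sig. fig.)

(94.1e9) / (9.56e-6) = 9.843e15

9840000000000000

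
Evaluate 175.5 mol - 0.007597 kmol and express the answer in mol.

In mol:
  175.5 mol → 175.5
  0.007597 kmol = 0.007597e3 mol = 7.597
Difference: 175.5 - 7.597 = 167.903

167.903 mol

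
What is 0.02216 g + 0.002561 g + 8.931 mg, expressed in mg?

33.652 mg

In mg:
  0.02216 g = 0.02216 × 10³ mg = 22.16
  0.002561 g = 0.002561 × 10³ mg = 2.561
  8.931 mg → 8.931
Sum: 22.16 + 2.561 + 8.931 = 33.652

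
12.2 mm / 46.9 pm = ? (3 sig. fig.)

(12.2e-3) / (46.9e-12) = 0.2601e9

260000000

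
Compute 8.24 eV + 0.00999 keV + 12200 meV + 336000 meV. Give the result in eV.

In eV:
  8.24 eV → 8.24
  0.00999 keV = 0.00999 × 10³ eV = 9.99
  12200 meV = 12200 × 10⁻³ eV = 12.2
  336000 meV = 336000 × 10⁻³ eV = 336
Sum: 8.24 + 9.99 + 12.2 + 336 = 366.43

366.43 eV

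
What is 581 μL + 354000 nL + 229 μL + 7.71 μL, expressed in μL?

1171.71 μL

In μL:
  581 μL → 581
  354000 nL = 354000e-3 μL = 354
  229 μL → 229
  7.71 μL → 7.71
Sum: 581 + 354 + 229 + 7.71 = 1171.71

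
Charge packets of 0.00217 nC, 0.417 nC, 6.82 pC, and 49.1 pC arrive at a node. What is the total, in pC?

475.09 pC

In pC:
  0.00217 nC = 0.00217e3 pC = 2.17
  0.417 nC = 0.417e3 pC = 417
  6.82 pC → 6.82
  49.1 pC → 49.1
Sum: 2.17 + 417 + 6.82 + 49.1 = 475.09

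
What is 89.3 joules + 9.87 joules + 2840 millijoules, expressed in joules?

In joules:
  89.3 joules → 89.3
  9.87 joules → 9.87
  2840 millijoules = 2840e-3 joules = 2.84
Sum: 89.3 + 9.87 + 2.84 = 102.01

102.01 joules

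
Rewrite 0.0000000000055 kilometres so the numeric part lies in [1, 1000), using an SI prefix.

= 5.5 × 10^-9 metres; 10^-9 is nano.

5.5 nanometres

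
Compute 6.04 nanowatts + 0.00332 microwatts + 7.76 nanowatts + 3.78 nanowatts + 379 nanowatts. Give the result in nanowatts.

In nanowatts:
  6.04 nanowatts → 6.04
  0.00332 microwatts = 0.00332 × 10³ nanowatts = 3.32
  7.76 nanowatts → 7.76
  3.78 nanowatts → 3.78
  379 nanowatts → 379
Sum: 6.04 + 3.32 + 7.76 + 3.78 + 379 = 399.9

399.9 nanowatts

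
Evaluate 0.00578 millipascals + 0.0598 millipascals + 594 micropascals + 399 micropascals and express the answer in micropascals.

In micropascals:
  0.00578 millipascals = 0.00578 × 10³ micropascals = 5.78
  0.0598 millipascals = 0.0598 × 10³ micropascals = 59.8
  594 micropascals → 594
  399 micropascals → 399
Sum: 5.78 + 59.8 + 594 + 399 = 1058.58

1058.58 micropascals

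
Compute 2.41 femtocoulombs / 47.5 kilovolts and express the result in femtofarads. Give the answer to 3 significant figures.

(2.41 × 10⁻¹⁵) / (47.5 × 10³) = 0.050737 × 10⁻¹⁸ F

0.0000507 femtofarads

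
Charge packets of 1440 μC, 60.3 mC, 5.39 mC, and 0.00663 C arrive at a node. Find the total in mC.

73.76 mC

In mC:
  1440 μC = 1440 × 10⁻³ mC = 1.44
  60.3 mC → 60.3
  5.39 mC → 5.39
  0.00663 C = 0.00663 × 10³ mC = 6.63
Sum: 1.44 + 60.3 + 5.39 + 6.63 = 73.76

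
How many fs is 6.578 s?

(no prefix) = 1e0, femto = 1e-15; factor is 1e15.
6.578 × 1e15 = 6578000000000000

6578000000000000 fs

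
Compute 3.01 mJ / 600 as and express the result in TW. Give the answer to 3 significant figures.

(3.01e-3) / (600e-18) = 0.0050167e15 W

5.02 TW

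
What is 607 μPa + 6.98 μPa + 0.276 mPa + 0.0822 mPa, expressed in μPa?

972.18 μPa

In μPa:
  607 μPa → 607
  6.98 μPa → 6.98
  0.276 mPa = 0.276e3 μPa = 276
  0.0822 mPa = 0.0822e3 μPa = 82.2
Sum: 607 + 6.98 + 276 + 82.2 = 972.18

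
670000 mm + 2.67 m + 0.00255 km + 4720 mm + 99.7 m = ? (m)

In m:
  670000 mm = 670000 × 10^-3 m = 670
  2.67 m → 2.67
  0.00255 km = 0.00255 × 10^3 m = 2.55
  4720 mm = 4720 × 10^-3 m = 4.72
  99.7 m → 99.7
Sum: 670 + 2.67 + 2.55 + 4.72 + 99.7 = 779.64

779.64 m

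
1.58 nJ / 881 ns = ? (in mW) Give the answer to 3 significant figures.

(1.58 × 10⁻⁹) / (881 × 10⁻⁹) = 0.0017934 W

1.79 mW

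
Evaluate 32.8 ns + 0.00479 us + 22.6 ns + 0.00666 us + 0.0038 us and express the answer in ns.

In ns:
  32.8 ns → 32.8
  0.00479 us = 0.00479e3 ns = 4.79
  22.6 ns → 22.6
  0.00666 us = 0.00666e3 ns = 6.66
  0.0038 us = 0.0038e3 ns = 3.8
Sum: 32.8 + 4.79 + 22.6 + 6.66 + 3.8 = 70.65

70.65 ns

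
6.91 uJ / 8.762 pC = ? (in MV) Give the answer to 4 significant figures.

0.7886 MV

(6.91e-6) / (8.762e-12) = 0.788633e6 V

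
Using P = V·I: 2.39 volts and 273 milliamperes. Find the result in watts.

2.39 × 273 × 10^-3 = 652.47 × 10^-3 W

0.65247 watts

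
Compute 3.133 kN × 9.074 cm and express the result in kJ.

3.133 × 10^3 × 9.074 × 10^-2 = 28.428842 × 10^1 J

0.28428842 kJ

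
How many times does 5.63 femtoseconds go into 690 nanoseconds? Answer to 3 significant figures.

(690 × 10⁻⁹) / (5.63 × 10⁻¹⁵) = 122.6 × 10⁶

123000000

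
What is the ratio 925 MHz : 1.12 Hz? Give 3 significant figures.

826000000

(925e6) / (1.12) = 825.9e6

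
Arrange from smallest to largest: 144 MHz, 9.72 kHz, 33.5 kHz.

9.72 kHz < 33.5 kHz < 144 MHz

144 MHz = 144000000 Hz
9.72 kHz = 9720 Hz
33.5 kHz = 33500 Hz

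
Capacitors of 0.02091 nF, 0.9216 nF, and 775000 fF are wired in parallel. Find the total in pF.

1717.51 pF

In pF:
  0.02091 nF = 0.02091 × 10^3 pF = 20.91
  0.9216 nF = 0.9216 × 10^3 pF = 921.6
  775000 fF = 775000 × 10^-3 pF = 775
Sum: 20.91 + 921.6 + 775 = 1717.51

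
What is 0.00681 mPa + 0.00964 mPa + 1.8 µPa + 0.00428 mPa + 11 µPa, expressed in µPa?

In µPa:
  0.00681 mPa = 0.00681 × 10³ µPa = 6.81
  0.00964 mPa = 0.00964 × 10³ µPa = 9.64
  1.8 µPa → 1.8
  0.00428 mPa = 0.00428 × 10³ µPa = 4.28
  11 µPa → 11
Sum: 6.81 + 9.64 + 1.8 + 4.28 + 11 = 33.53

33.53 µPa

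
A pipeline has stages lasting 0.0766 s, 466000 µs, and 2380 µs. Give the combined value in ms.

544.98 ms

In ms:
  0.0766 s = 0.0766 × 10^3 ms = 76.6
  466000 µs = 466000 × 10^-3 ms = 466
  2380 µs = 2380 × 10^-3 ms = 2.38
Sum: 76.6 + 466 + 2.38 = 544.98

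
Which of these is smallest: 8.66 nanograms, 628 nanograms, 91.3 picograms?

91.3 picograms

8.66 nanograms = 0.00000000866 grams
628 nanograms = 0.000000628 grams
91.3 picograms = 0.0000000000913 grams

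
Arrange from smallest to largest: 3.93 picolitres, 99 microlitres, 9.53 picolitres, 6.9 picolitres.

3.93 picolitres < 6.9 picolitres < 9.53 picolitres < 99 microlitres

3.93 picolitres = 0.00000000000393 litres
99 microlitres = 0.000099 litres
9.53 picolitres = 0.00000000000953 litres
6.9 picolitres = 0.0000000000069 litres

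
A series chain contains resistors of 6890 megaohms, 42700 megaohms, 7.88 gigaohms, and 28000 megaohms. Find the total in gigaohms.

85.47 gigaohms

In gigaohms:
  6890 megaohms = 6890e-3 gigaohms = 6.89
  42700 megaohms = 42700e-3 gigaohms = 42.7
  7.88 gigaohms → 7.88
  28000 megaohms = 28000e-3 gigaohms = 28
Sum: 6.89 + 42.7 + 7.88 + 28 = 85.47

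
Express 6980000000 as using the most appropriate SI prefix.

= 6.98e-9 s; 1e-9 is nano.

6.98 ns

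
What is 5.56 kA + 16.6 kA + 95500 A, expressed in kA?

117.66 kA

In kA:
  5.56 kA → 5.56
  16.6 kA → 16.6
  95500 A = 95500 × 10⁻³ kA = 95.5
Sum: 5.56 + 16.6 + 95.5 = 117.66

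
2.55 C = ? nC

(no prefix) = 10^0, nano = 10^-9; factor is 10^9.
2.55 × 10^9 = 2550000000

2550000000 nC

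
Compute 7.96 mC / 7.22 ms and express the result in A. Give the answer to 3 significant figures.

1.10 A

(7.96 × 10^-3) / (7.22 × 10^-3) = 1.1025 A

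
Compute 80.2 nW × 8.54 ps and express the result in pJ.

0.000000684908 pJ

80.2 × 10^-9 × 8.54 × 10^-12 = 684.908 × 10^-21 J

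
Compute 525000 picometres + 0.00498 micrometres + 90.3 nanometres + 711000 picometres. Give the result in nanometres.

1331.28 nanometres

In nanometres:
  525000 picometres = 525000 × 10^-3 nanometres = 525
  0.00498 micrometres = 0.00498 × 10^3 nanometres = 4.98
  90.3 nanometres → 90.3
  711000 picometres = 711000 × 10^-3 nanometres = 711
Sum: 525 + 4.98 + 90.3 + 711 = 1331.28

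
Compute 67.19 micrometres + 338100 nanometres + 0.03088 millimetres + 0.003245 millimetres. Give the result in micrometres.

In micrometres:
  67.19 micrometres → 67.19
  338100 nanometres = 338100 × 10⁻³ micrometres = 338.1
  0.03088 millimetres = 0.03088 × 10³ micrometres = 30.88
  0.003245 millimetres = 0.003245 × 10³ micrometres = 3.245
Sum: 67.19 + 338.1 + 30.88 + 3.245 = 439.415

439.415 micrometres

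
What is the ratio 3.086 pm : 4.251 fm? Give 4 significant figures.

(3.086 × 10⁻¹²) / (4.251 × 10⁻¹⁵) = 0.72595 × 10³

725.9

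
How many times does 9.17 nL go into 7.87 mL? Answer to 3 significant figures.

(7.87 × 10^-3) / (9.17 × 10^-9) = 0.8582 × 10^6

858000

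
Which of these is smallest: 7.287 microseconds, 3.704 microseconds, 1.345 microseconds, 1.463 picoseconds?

7.287 microseconds = 0.000007287 seconds
3.704 microseconds = 0.000003704 seconds
1.345 microseconds = 0.000001345 seconds
1.463 picoseconds = 0.000000000001463 seconds

1.463 picoseconds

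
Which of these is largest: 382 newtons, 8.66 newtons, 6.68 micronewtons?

382 newtons

382 newtons = 382 newtons
8.66 newtons = 8.66 newtons
6.68 micronewtons = 0.00000668 newtons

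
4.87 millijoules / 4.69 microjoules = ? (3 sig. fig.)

1040

(4.87 × 10⁻³) / (4.69 × 10⁻⁶) = 1.038 × 10³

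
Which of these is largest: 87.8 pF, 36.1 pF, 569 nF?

569 nF

87.8 pF = 0.0000000000878 F
36.1 pF = 0.0000000000361 F
569 nF = 0.000000569 F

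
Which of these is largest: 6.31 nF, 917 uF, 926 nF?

917 uF

6.31 nF = 0.00000000631 F
917 uF = 0.000917 F
926 nF = 0.000000926 F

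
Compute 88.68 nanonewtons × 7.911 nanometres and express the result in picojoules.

0.00070154748 picojoules

88.68 × 10^-9 × 7.911 × 10^-9 = 701.54748 × 10^-18 J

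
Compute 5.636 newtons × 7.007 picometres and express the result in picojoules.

5.636 × 7.007 × 10^-12 = 39.491452 × 10^-12 J

39.491452 picojoules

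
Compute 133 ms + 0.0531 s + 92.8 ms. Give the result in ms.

278.9 ms

In ms:
  133 ms → 133
  0.0531 s = 0.0531 × 10^3 ms = 53.1
  92.8 ms → 92.8
Sum: 133 + 53.1 + 92.8 = 278.9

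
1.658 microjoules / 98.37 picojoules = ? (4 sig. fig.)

16850

(1.658 × 10⁻⁶) / (98.37 × 10⁻¹²) = 0.016855 × 10⁶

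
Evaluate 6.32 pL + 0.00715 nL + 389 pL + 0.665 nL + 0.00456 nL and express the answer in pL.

In pL:
  6.32 pL → 6.32
  0.00715 nL = 0.00715 × 10³ pL = 7.15
  389 pL → 389
  0.665 nL = 0.665 × 10³ pL = 665
  0.00456 nL = 0.00456 × 10³ pL = 4.56
Sum: 6.32 + 7.15 + 389 + 665 + 4.56 = 1072.03

1072.03 pL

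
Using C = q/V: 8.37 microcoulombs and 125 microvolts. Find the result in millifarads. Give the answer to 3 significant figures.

(8.37 × 10^-6) / (125 × 10^-6) = 0.06696 F

67.0 millifarads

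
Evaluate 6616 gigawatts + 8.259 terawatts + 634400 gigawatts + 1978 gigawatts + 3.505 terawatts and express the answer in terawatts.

654.758 terawatts

In terawatts:
  6616 gigawatts = 6616e-3 terawatts = 6.616
  8.259 terawatts → 8.259
  634400 gigawatts = 634400e-3 terawatts = 634.4
  1978 gigawatts = 1978e-3 terawatts = 1.978
  3.505 terawatts → 3.505
Sum: 6.616 + 8.259 + 634.4 + 1.978 + 3.505 = 654.758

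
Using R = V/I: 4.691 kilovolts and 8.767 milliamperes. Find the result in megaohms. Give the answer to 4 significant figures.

(4.691 × 10^3) / (8.767 × 10^-3) = 0.535075 × 10^6 Ω

0.5351 megaohms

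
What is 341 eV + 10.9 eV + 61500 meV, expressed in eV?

413.4 eV

In eV:
  341 eV → 341
  10.9 eV → 10.9
  61500 meV = 61500e-3 eV = 61.5
Sum: 341 + 10.9 + 61.5 = 413.4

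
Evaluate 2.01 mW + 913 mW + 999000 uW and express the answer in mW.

In mW:
  2.01 mW → 2.01
  913 mW → 913
  999000 uW = 999000 × 10^-3 mW = 999
Sum: 2.01 + 913 + 999 = 1914.01

1914.01 mW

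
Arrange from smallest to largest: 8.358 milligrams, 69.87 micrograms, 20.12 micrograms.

20.12 micrograms < 69.87 micrograms < 8.358 milligrams

8.358 milligrams = 0.008358 grams
69.87 micrograms = 0.00006987 grams
20.12 micrograms = 0.00002012 grams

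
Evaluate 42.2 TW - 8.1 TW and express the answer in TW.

In TW:
  42.2 TW → 42.2
  8.1 TW → 8.1
Difference: 42.2 - 8.1 = 34.1

34.1 TW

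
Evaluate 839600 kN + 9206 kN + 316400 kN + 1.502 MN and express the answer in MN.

1166.708 MN

In MN:
  839600 kN = 839600 × 10^-3 MN = 839.6
  9206 kN = 9206 × 10^-3 MN = 9.206
  316400 kN = 316400 × 10^-3 MN = 316.4
  1.502 MN → 1.502
Sum: 839.6 + 9.206 + 316.4 + 1.502 = 1166.708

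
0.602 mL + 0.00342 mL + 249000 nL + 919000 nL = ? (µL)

1773.42 µL

In µL:
  0.602 mL = 0.602e3 µL = 602
  0.00342 mL = 0.00342e3 µL = 3.42
  249000 nL = 249000e-3 µL = 249
  919000 nL = 919000e-3 µL = 919
Sum: 602 + 3.42 + 249 + 919 = 1773.42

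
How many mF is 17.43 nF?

0.00001743 mF

nano = 10⁻⁹, milli = 10⁻³; factor is 10⁻⁶.
17.43 × 10⁻⁶ = 0.00001743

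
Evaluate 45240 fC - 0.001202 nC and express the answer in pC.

In pC:
  45240 fC = 45240 × 10⁻³ pC = 45.24
  0.001202 nC = 0.001202 × 10³ pC = 1.202
Difference: 45.24 - 1.202 = 44.038

44.038 pC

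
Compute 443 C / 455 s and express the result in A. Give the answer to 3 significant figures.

(443) / (455) = 0.97363 A

0.974 A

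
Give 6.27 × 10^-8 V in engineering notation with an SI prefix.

62.7 nV

= 62.7 × 10^-9 V; 10^-9 is nano.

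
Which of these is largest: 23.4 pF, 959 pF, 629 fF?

23.4 pF = 0.0000000000234 F
959 pF = 0.000000000959 F
629 fF = 0.000000000000629 F

959 pF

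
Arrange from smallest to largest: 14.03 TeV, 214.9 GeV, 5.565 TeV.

214.9 GeV < 5.565 TeV < 14.03 TeV

14.03 TeV = 14030000000000 eV
214.9 GeV = 214900000000 eV
5.565 TeV = 5565000000000 eV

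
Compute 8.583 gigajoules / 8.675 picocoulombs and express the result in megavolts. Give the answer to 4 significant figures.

(8.583e9) / (8.675e-12) = 0.989395e21 V

989400000000000 megavolts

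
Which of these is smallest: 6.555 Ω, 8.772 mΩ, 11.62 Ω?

6.555 Ω = 6.555 Ω
8.772 mΩ = 0.008772 Ω
11.62 Ω = 11.62 Ω

8.772 mΩ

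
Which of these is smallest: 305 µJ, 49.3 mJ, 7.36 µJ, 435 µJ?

305 µJ = 0.000305 J
49.3 mJ = 0.0493 J
7.36 µJ = 0.00000736 J
435 µJ = 0.000435 J

7.36 µJ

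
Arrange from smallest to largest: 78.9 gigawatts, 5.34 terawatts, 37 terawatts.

78.9 gigawatts < 5.34 terawatts < 37 terawatts

78.9 gigawatts = 78900000000 watts
5.34 terawatts = 5340000000000 watts
37 terawatts = 37000000000000 watts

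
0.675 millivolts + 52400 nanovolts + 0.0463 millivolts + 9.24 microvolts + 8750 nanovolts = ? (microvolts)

791.69 microvolts

In microvolts:
  0.675 millivolts = 0.675e3 microvolts = 675
  52400 nanovolts = 52400e-3 microvolts = 52.4
  0.0463 millivolts = 0.0463e3 microvolts = 46.3
  9.24 microvolts → 9.24
  8750 nanovolts = 8750e-3 microvolts = 8.75
Sum: 675 + 52.4 + 46.3 + 9.24 + 8.75 = 791.69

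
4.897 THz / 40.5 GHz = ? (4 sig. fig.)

(4.897 × 10¹²) / (40.5 × 10⁹) = 0.12091 × 10³

120.9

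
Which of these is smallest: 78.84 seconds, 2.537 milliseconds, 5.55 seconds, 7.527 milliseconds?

2.537 milliseconds

78.84 seconds = 78.84 seconds
2.537 milliseconds = 0.002537 seconds
5.55 seconds = 5.55 seconds
7.527 milliseconds = 0.007527 seconds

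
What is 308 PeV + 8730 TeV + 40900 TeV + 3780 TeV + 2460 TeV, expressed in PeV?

In PeV:
  308 PeV → 308
  8730 TeV = 8730 × 10⁻³ PeV = 8.73
  40900 TeV = 40900 × 10⁻³ PeV = 40.9
  3780 TeV = 3780 × 10⁻³ PeV = 3.78
  2460 TeV = 2460 × 10⁻³ PeV = 2.46
Sum: 308 + 8.73 + 40.9 + 3.78 + 2.46 = 363.87

363.87 PeV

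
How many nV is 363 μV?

micro = 1e-6, nano = 1e-9; factor is 1e3.
363 × 1e3 = 363000

363000 nV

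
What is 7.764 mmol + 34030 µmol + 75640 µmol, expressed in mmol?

117.434 mmol

In mmol:
  7.764 mmol → 7.764
  34030 µmol = 34030 × 10^-3 mmol = 34.03
  75640 µmol = 75640 × 10^-3 mmol = 75.64
Sum: 7.764 + 34.03 + 75.64 = 117.434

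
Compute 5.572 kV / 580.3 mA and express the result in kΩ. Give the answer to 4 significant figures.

9.602 kΩ

(5.572 × 10³) / (580.3 × 10⁻³) = 0.00960193 × 10⁶ Ω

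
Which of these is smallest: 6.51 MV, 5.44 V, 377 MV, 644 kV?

5.44 V

6.51 MV = 6510000 V
5.44 V = 5.44 V
377 MV = 377000000 V
644 kV = 644000 V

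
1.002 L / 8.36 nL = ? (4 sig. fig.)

(1.002) / (8.36e-9) = 0.11986e9

119900000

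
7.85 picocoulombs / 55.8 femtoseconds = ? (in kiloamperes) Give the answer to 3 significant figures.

0.141 kiloamperes

(7.85 × 10⁻¹²) / (55.8 × 10⁻¹⁵) = 0.14068 × 10³ A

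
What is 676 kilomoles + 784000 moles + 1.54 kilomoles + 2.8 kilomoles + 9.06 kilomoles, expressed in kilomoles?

1473.4 kilomoles

In kilomoles:
  676 kilomoles → 676
  784000 moles = 784000e-3 kilomoles = 784
  1.54 kilomoles → 1.54
  2.8 kilomoles → 2.8
  9.06 kilomoles → 9.06
Sum: 676 + 784 + 1.54 + 2.8 + 9.06 = 1473.4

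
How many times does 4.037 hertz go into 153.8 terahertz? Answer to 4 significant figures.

(153.8e12) / (4.037) = 38.098e12

38100000000000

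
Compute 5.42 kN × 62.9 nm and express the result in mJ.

5.42 × 10³ × 62.9 × 10⁻⁹ = 340.918 × 10⁻⁶ J

0.340918 mJ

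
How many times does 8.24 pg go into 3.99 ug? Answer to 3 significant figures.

(3.99 × 10^-6) / (8.24 × 10^-12) = 0.4842 × 10^6

484000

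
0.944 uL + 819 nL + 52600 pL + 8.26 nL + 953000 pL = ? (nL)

In nL:
  0.944 uL = 0.944 × 10^3 nL = 944
  819 nL → 819
  52600 pL = 52600 × 10^-3 nL = 52.6
  8.26 nL → 8.26
  953000 pL = 953000 × 10^-3 nL = 953
Sum: 944 + 819 + 52.6 + 8.26 + 953 = 2776.86

2776.86 nL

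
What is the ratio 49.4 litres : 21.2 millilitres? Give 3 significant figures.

(49.4) / (21.2 × 10⁻³) = 2.33 × 10³

2330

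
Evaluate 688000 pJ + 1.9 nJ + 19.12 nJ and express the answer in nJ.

709.02 nJ

In nJ:
  688000 pJ = 688000 × 10⁻³ nJ = 688
  1.9 nJ → 1.9
  19.12 nJ → 19.12
Sum: 688 + 1.9 + 19.12 = 709.02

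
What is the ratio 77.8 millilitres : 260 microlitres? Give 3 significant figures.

299

(77.8 × 10^-3) / (260 × 10^-6) = 0.2992 × 10^3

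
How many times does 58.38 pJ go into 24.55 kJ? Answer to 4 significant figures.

420500000000000

(24.55 × 10³) / (58.38 × 10⁻¹²) = 0.42052 × 10¹⁵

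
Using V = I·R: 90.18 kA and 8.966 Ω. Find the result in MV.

0.80855388 MV

90.18e3 × 8.966 = 808.55388e3 V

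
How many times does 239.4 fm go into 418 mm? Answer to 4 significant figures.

1746000000000

(418 × 10^-3) / (239.4 × 10^-15) = 1.746 × 10^12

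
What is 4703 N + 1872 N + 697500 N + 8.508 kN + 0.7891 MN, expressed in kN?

1501.683 kN

In kN:
  4703 N = 4703 × 10⁻³ kN = 4.703
  1872 N = 1872 × 10⁻³ kN = 1.872
  697500 N = 697500 × 10⁻³ kN = 697.5
  8.508 kN → 8.508
  0.7891 MN = 0.7891 × 10³ kN = 789.1
Sum: 4.703 + 1.872 + 697.5 + 8.508 + 789.1 = 1501.683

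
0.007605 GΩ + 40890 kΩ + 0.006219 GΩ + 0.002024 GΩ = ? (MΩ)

In MΩ:
  0.007605 GΩ = 0.007605 × 10^3 MΩ = 7.605
  40890 kΩ = 40890 × 10^-3 MΩ = 40.89
  0.006219 GΩ = 0.006219 × 10^3 MΩ = 6.219
  0.002024 GΩ = 0.002024 × 10^3 MΩ = 2.024
Sum: 7.605 + 40.89 + 6.219 + 2.024 = 56.738

56.738 MΩ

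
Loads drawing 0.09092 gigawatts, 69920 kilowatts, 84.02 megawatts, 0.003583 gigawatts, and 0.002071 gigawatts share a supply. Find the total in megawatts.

250.514 megawatts

In megawatts:
  0.09092 gigawatts = 0.09092e3 megawatts = 90.92
  69920 kilowatts = 69920e-3 megawatts = 69.92
  84.02 megawatts → 84.02
  0.003583 gigawatts = 0.003583e3 megawatts = 3.583
  0.002071 gigawatts = 0.002071e3 megawatts = 2.071
Sum: 90.92 + 69.92 + 84.02 + 3.583 + 2.071 = 250.514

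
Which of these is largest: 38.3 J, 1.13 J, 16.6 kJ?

16.6 kJ

38.3 J = 38.3 J
1.13 J = 1.13 J
16.6 kJ = 16600 J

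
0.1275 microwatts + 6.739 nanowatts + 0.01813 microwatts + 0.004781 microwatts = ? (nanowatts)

157.15 nanowatts

In nanowatts:
  0.1275 microwatts = 0.1275 × 10³ nanowatts = 127.5
  6.739 nanowatts → 6.739
  0.01813 microwatts = 0.01813 × 10³ nanowatts = 18.13
  0.004781 microwatts = 0.004781 × 10³ nanowatts = 4.781
Sum: 127.5 + 6.739 + 18.13 + 4.781 = 157.15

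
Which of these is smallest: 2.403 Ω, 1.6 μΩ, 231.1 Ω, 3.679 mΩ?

2.403 Ω = 2.403 Ω
1.6 μΩ = 0.0000016 Ω
231.1 Ω = 231.1 Ω
3.679 mΩ = 0.003679 Ω

1.6 μΩ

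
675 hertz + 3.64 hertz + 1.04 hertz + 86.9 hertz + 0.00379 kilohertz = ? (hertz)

In hertz:
  675 hertz → 675
  3.64 hertz → 3.64
  1.04 hertz → 1.04
  86.9 hertz → 86.9
  0.00379 kilohertz = 0.00379e3 hertz = 3.79
Sum: 675 + 3.64 + 1.04 + 86.9 + 3.79 = 770.37

770.37 hertz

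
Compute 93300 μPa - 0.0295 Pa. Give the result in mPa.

63.8 mPa

In mPa:
  93300 μPa = 93300 × 10^-3 mPa = 93.3
  0.0295 Pa = 0.0295 × 10^3 mPa = 29.5
Difference: 93.3 - 29.5 = 63.8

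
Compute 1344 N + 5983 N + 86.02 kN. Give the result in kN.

93.347 kN

In kN:
  1344 N = 1344e-3 kN = 1.344
  5983 N = 5983e-3 kN = 5.983
  86.02 kN → 86.02
Sum: 1.344 + 5.983 + 86.02 = 93.347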